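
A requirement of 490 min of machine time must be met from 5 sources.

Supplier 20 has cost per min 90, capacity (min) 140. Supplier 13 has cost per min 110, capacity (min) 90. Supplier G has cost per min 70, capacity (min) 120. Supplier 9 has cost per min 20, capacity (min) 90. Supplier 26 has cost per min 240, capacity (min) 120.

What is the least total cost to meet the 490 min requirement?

Cheapest first:
Supplier 9 at 20: take all 90 min → 400 still needed.
Take 120 from Supplier G at 70 → need 280 more.
Supplier 20 (90): use full 140 → 140 min to go.
Supplier 13 (110): use full 90 → 50 min to go.
Take 50 from Supplier 26 at 240 to finish.
Cost = 90×20 + 120×70 + 140×90 + 90×110 + 50×240 = 44700.

44700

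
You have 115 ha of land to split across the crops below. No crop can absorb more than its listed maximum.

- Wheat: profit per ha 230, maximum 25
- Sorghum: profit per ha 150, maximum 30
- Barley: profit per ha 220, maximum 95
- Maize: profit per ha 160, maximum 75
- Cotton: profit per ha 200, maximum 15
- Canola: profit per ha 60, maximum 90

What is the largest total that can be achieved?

Highest profit per ha first: Wheat 230 > Barley 220 > Cotton 200 > Maize 160 > Sorghum 150 > Canola 60.
Give Wheat 25 to hit its cap of 25 → 90 left.
Barley has room for 95 but only 90 remain, so it gets 90.
Total = 230×25 + 220×90 = 25550.

25550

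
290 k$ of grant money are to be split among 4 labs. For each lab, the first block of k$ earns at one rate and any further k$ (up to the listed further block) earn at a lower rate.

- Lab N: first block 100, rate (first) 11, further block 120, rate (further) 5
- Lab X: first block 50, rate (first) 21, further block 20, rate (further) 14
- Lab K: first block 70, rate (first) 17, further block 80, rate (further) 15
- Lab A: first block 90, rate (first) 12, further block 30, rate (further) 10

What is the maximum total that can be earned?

Rank every tier by rate: Lab X/T1 21 > Lab K/T1 17 > Lab K/T2 15 > Lab X/T2 14 > Lab A/T1 12 > Lab N/T1 11 > Lab A/T2 10 > Lab N/T2 5.
Lab X T1 at 21: fill all 50 → 240 left.
Fill Lab K T1 block (70 at 17) → 170 left.
Lab K T2 at 15: fill all 80 → 90 left.
Lab X T2 at 14: fill all 20 → 70 left.
70 remain; put them into Lab A T1 at 12.
Total = 21×50 + 17×70 + 15×80 + 14×20 + 12×70 = 4560.

4560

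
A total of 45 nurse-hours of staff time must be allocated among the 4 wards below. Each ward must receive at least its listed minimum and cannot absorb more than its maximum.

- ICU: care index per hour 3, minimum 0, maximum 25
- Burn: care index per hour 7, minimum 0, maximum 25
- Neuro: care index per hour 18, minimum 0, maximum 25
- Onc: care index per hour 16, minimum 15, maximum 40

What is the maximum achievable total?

Meeting every minimum uses 0+0+0+15 = 15 nurse-hours, leaving 30.
Highest care index per hour first: Neuro 18 > Onc 16 > Burn 7 > ICU 3.
Neuro takes 25 more to reach its cap of 25 — 5 left.
Only 5 left; Onc takes them to reach 20.
Total = 18×25 + 16×20 = 770.

770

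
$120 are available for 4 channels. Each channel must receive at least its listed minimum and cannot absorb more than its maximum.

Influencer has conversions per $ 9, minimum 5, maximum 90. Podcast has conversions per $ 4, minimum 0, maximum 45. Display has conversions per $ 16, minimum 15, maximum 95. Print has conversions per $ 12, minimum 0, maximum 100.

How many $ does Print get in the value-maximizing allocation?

Meeting every minimum uses 5+0+15+0 = 20 $, leaving 100.
Order the channels by conversions per $: Display 16 > Print 12 > Influencer 9 > Podcast 4.
Display takes 80 more to reach its cap of 95 → 20 left.
Print: +20 (room for 100) → 20. Pool exhausted.

20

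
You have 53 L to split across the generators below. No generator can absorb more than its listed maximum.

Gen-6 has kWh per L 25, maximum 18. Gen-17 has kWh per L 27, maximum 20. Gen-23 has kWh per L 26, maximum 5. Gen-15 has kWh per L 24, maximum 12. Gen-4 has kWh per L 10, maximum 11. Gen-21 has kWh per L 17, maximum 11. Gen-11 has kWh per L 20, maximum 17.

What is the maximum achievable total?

1360

Highest kWh per L first: Gen-17 27 > Gen-23 26 > Gen-6 25 > Gen-15 24 > Gen-11 20 > Gen-21 17 > Gen-4 10.
Gen-17: +20 to 20 (cap) ; 33 left.
Gen-23 takes 5 to reach its cap of 5 ; 28 left.
Gen-6: +18 to 18 (cap) ; 10 left.
Gen-15 has room for 12 but only 10 remain, so it gets 10.
Total = 25×18 + 27×20 + 26×5 + 24×10 = 1360.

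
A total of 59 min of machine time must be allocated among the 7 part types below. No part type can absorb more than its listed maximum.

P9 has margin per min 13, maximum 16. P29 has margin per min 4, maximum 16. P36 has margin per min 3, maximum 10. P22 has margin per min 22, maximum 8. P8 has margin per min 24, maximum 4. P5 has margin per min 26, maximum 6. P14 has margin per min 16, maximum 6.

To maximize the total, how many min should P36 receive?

Rank by margin per min: P5 26 > P8 24 > P22 22 > P14 16 > P9 13 > P29 4 > P36 3.
Give P5 6 to hit its cap of 6 — 53 left.
Give P8 4 to hit its cap of 4 — 49 left.
P22 takes 8 to reach its cap of 8 — 41 left.
P14: +6 to 6 (cap) — 35 left.
P9 takes 16 to reach its cap of 16 — 19 left.
Give P29 16 to hit its cap of 16 — 3 left.
P36: +3 (room for 10) → 3. Pool exhausted.

3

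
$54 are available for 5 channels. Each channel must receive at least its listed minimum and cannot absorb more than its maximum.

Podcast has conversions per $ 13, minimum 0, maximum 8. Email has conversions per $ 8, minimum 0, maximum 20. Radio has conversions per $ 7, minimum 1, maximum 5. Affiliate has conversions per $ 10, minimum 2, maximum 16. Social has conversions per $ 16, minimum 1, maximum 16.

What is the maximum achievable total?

Meeting every minimum uses 0+0+1+2+1 = 4 $, leaving 50.
Highest conversions per $ first: Social 16 > Podcast 13 > Affiliate 10 > Email 8 > Radio 7.
Social: +15 to 16 (cap) ; 35 left.
Podcast: +8 to 8 (cap) ; 27 left.
Affiliate takes 14 more to reach its cap of 16 ; 13 left.
Email: +13 (room for 20) → 13. Pool exhausted.
Total = 13×8 + 8×13 + 7×1 + 10×16 + 16×16 = 631.

631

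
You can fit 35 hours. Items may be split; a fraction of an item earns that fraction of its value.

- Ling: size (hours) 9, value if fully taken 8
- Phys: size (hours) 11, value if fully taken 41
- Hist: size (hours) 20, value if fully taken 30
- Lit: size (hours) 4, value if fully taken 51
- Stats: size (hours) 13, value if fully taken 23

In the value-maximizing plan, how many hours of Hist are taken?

7

Rank by value-to-size ratio: Lit 51/4≈12.8, Phys 41/11≈3.73, Stats 23/13≈1.77, Hist 30/20≈1.5, Ling 8/9≈0.889.
Take all of Lit (4 hours, value 51) → 31 hours left.
All 11 hours of Phys fit (value 41) → 20 remain.
All 13 hours of Stats fit (value 23) → 7 remain.
Fill the last 7 hours with part of Hist: 7/20 of it earns 10.5.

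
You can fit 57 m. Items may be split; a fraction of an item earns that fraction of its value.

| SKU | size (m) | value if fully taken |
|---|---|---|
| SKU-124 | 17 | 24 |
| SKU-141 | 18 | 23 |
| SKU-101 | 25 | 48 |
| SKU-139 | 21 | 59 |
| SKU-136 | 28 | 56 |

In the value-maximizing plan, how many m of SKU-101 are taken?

8

Best value per unit of size first: SKU-139 59/21≈2.81, SKU-136 56/28≈2, SKU-101 48/25≈1.92, SKU-124 24/17≈1.41, SKU-141 23/18≈1.28.
SKU-139: take in full, 21 m for value 59 — 36 left.
All 28 m of SKU-136 fit (value 56) — 8 remain.
8 m left: a 8/25 share of SKU-101 gives 48×8/25 = 15.36.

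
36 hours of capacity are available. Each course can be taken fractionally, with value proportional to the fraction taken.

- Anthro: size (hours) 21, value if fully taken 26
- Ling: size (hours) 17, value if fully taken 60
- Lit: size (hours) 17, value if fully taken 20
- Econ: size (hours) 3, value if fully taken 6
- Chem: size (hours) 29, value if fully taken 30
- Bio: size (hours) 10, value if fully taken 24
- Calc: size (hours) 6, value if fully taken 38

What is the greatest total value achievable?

128

Sort by value density: Calc 38/6≈6.33, Ling 60/17≈3.53, Bio 24/10≈2.4, Econ 6/3≈2, Anthro 26/21≈1.24, Lit 20/17≈1.18, Chem 30/29≈1.03.
Calc: take in full, 6 hours for value 38 — 30 left.
Take all of Ling (17 hours, value 60) — 13 hours left.
Take all of Bio (10 hours, value 24) — 3 hours left.
Econ: take in full, 3 hours for value 6 — 0 left.
Total value = 128.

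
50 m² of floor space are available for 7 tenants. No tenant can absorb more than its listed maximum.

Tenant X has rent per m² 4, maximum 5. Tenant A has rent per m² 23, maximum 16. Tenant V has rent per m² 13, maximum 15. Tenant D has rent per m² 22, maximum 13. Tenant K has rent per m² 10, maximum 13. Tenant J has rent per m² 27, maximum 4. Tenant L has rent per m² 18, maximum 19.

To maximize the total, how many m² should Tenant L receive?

17

Highest rent per m² first: Tenant J 27 > Tenant A 23 > Tenant D 22 > Tenant L 18 > Tenant V 13 > Tenant K 10 > Tenant X 4.
Tenant J: +4 to 4 (cap) ; 46 left.
Give Tenant A 16 to hit its cap of 16 ; 30 left.
Tenant D: +13 to 13 (cap) ; 17 left.
Tenant L has room for 19 but only 17 remain, so it gets 17.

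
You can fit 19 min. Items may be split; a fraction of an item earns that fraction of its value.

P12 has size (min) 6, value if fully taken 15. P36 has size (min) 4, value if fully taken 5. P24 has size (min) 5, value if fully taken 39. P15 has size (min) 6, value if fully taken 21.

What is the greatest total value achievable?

Sort by value density: P24 39/5≈7.8, P15 21/6≈3.5, P12 15/6≈2.5, P36 5/4≈1.25.
Take all of P24 (5 min, value 39) — 14 min left.
All 6 min of P15 fit (value 21) — 8 remain.
P12: take in full, 6 min for value 15 — 2 left.
Only 2 min remain; take 2/4 of P36 for value 5×2/4 = 2.5.
Total value = 77.5.

77.5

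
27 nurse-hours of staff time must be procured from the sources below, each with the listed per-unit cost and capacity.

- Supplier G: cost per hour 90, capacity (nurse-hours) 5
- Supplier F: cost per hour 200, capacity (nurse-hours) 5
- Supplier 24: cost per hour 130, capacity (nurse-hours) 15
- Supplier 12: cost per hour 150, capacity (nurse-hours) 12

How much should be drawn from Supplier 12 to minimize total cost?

7

Cheapest first:
Supplier G at 90: take all 5 nurse-hours ; 22 still needed.
Supplier 24 (130): use full 15 ; 7 nurse-hours to go.
Take 7 from Supplier 12 at 150 to finish.
Supplier F: unused.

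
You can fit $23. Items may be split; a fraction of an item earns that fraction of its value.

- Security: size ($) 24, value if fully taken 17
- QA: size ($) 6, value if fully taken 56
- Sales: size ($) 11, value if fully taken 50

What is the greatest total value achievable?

110.25

Best value per unit of size first: QA 56/6≈9.33, Sales 50/11≈4.55, Security 17/24≈0.708.
QA: take in full, 6 $ for value 56 ; 17 left.
Sales: take in full, 11 $ for value 50 ; 6 left.
Fill the last 6 $ with part of Security: 6/24 of it earns 4.25.
Total value = 110.25.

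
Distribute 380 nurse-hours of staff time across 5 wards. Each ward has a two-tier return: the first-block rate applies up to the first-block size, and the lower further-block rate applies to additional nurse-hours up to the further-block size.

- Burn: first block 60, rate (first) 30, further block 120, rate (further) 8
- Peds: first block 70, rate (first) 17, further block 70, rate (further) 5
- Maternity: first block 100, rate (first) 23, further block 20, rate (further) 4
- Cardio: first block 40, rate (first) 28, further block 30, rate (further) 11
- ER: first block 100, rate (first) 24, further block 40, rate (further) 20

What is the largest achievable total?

9100

Rank every tier by rate: Burn/first 30 > Cardio/first 28 > ER/first 24 > Maternity/first 23 > ER/second 20 > Peds/first 17 > Cardio/second 11 > Burn/second 8 > Peds/second 5 > Maternity/second 4.
Fill Burn first block (60 at 30) ; 320 left.
Cardio first at 28: fill all 40 ; 280 left.
Fill ER first block (100 at 24) ; 180 left.
Maternity/first (23): +100 ; 80 left.
ER/second (20): +40 ; 40 left.
Peds/first: +40 of 70 at 17; pool empty.
Total = 30×60 + 28×40 + 24×100 + 23×100 + 20×40 + 17×40 = 9100.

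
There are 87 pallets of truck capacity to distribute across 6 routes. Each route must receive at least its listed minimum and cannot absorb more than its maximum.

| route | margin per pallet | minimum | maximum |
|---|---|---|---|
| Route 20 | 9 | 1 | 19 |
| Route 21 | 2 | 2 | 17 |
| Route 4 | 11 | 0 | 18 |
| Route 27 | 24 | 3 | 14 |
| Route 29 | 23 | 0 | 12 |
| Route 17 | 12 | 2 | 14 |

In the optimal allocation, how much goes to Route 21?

10

Meeting every minimum uses 1+2+0+3+0+2 = 8 pallets, leaving 79.
Highest margin per pallet first: Route 27 24 > Route 29 23 > Route 17 12 > Route 4 11 > Route 20 9 > Route 21 2.
Route 27: +11 to 14 (cap) — 68 left.
Route 29 takes 12 more to reach its cap of 12 — 56 left.
Give Route 17 12 more to hit its cap of 14 — 44 left.
Route 4: +18 to 18 (cap) — 26 left.
Give Route 20 18 more to hit its cap of 19 — 8 left.
Only 8 left; Route 21 takes them to reach 10.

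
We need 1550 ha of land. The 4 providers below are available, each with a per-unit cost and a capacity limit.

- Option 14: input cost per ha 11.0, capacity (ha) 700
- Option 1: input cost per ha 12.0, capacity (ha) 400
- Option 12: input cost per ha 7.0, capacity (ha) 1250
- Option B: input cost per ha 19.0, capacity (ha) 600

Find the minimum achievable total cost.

12050

Use providers in increasing cost order.
Option 12 (7.0): use full 1250 — 300 ha to go.
Option 14 at 11.0: take 300 of its 700 — requirement met.
Option 1, Option B: unused.
Cost = 1250×7.0 + 300×11.0 = 12050.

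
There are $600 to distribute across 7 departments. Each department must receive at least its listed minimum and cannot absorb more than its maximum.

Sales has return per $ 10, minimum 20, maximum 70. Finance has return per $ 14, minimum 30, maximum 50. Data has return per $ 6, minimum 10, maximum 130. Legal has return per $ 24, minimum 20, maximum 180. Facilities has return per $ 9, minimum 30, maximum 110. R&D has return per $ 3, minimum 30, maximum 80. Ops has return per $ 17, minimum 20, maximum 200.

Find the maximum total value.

Meeting every minimum uses 20+30+10+20+30+30+20 = 160 $, leaving 440.
Order the departments by return per $: Legal 24 > Ops 17 > Finance 14 > Sales 10 > Facilities 9 > Data 6 > R&D 3.
Legal takes 160 more to reach its cap of 180 ; 280 left.
Ops: +180 to 200 (cap) ; 100 left.
Finance takes 20 more to reach its cap of 50 ; 80 left.
Sales takes 50 more to reach its cap of 70 ; 30 left.
Facilities: +30 (room for 80) → 60. Pool exhausted.
Total = 10×70 + 14×50 + 6×10 + 24×180 + 9×60 + 3×30 + 17×200 = 9810.

9810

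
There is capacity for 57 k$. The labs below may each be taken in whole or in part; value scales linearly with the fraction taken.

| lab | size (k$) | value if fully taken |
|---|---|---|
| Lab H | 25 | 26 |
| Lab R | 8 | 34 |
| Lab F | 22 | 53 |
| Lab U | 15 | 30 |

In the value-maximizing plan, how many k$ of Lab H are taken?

12

Rank by value-to-size ratio: Lab R 34/8≈4.25, Lab F 53/22≈2.41, Lab U 30/15≈2, Lab H 26/25≈1.04.
Lab R: take in full, 8 k$ for value 34 ; 49 left.
Lab F: take in full, 22 k$ for value 53 ; 27 left.
Take all of Lab U (15 k$, value 30) ; 12 k$ left.
Fill the last 12 k$ with part of Lab H: 12/25 of it earns 12.48.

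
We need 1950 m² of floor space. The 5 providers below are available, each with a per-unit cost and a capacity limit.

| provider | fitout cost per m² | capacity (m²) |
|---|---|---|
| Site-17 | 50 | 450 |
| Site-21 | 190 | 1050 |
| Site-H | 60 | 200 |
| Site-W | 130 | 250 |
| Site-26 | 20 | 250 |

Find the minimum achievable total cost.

Cheapest first:
Take 250 from Site-26 at 20 ; need 1700 more.
Take 450 from Site-17 at 50 ; need 1250 more.
Site-H (60): use full 200 ; 1050 m² to go.
Site-W (130): use full 250 ; 800 m² to go.
Site-21 at 190: take 800 of its 1050 ; requirement met.
Cost = 250×20 + 450×50 + 200×60 + 250×130 + 800×190 = 224000.

224000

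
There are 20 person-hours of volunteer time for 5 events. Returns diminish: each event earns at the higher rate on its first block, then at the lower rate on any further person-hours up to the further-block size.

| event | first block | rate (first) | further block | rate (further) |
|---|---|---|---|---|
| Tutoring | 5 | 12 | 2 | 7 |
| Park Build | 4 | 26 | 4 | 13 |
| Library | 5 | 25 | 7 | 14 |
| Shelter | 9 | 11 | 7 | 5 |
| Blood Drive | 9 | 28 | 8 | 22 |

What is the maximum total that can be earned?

525

Treat each block as its own option and order by rate: Blood Drive/T1 28 > Park Build/T1 26 > Library/T1 25 > Blood Drive/T2 22 > Library/T2 14 > Park Build/T2 13 > Tutoring/T1 12 > Shelter/T1 11 > Tutoring/T2 7 > Shelter/T2 5.
Fill Blood Drive T1 block (9 at 28) → 11 left.
Park Build T1 at 26: fill all 4 → 7 left.
Library/T1 (25): +5 → 2 left.
Blood Drive/T2: +2 of 8 at 22; pool empty.
Total = 28×9 + 26×4 + 25×5 + 22×2 = 525.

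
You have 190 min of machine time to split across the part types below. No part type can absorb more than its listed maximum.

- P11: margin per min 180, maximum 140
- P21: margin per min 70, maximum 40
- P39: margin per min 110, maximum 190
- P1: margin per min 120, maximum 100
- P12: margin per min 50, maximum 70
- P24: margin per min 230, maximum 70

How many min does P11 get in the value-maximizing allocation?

120

Rank by margin per min: P24 230 > P11 180 > P1 120 > P39 110 > P21 70 > P12 50.
P24 takes 70 to reach its cap of 70 → 120 left.
P11 has room for 140 but only 120 remain, so it gets 120.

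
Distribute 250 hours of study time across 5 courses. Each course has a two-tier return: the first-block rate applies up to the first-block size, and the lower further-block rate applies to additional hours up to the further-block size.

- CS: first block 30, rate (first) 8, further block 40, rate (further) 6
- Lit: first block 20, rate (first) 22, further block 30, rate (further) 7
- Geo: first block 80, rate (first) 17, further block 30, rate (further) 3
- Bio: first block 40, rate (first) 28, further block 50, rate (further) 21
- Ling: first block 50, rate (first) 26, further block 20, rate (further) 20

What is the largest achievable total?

Rank every tier by rate: Bio/first 28 > Ling/first 26 > Lit/first 22 > Bio/second 21 > Ling/second 20 > Geo/first 17 > CS/first 8 > Lit/second 7 > CS/second 6 > Geo/second 3.
Bio first at 28: fill all 40 — 210 left.
Ling/first (26): +50 — 160 left.
Fill Lit first block (20 at 22) — 140 left.
Bio/second (21): +50 — 90 left.
Ling second at 20: fill all 20 — 70 left.
70 remain; put them into Geo first at 17.
Total = 28×40 + 26×50 + 22×20 + 21×50 + 20×20 + 17×70 = 5500.

5500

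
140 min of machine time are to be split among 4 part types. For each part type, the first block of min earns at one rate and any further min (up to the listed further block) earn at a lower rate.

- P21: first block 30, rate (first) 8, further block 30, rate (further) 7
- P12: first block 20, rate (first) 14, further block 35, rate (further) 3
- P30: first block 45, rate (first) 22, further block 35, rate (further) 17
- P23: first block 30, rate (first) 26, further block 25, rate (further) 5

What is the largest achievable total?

Treat each block as its own option and order by rate: P23/tier1 26 > P30/tier1 22 > P30/tier2 17 > P12/tier1 14 > P21/tier1 8 > P21/tier2 7 > P23/tier2 5 > P12/tier2 3.
Fill P23 tier1 block (30 at 26) — 110 left.
Fill P30 tier1 block (45 at 22) — 65 left.
Fill P30 tier2 block (35 at 17) — 30 left.
P12/tier1 (14): +20 — 10 left.
P21/tier1: +10 of 30 at 8; pool empty.
Total = 26×30 + 22×45 + 17×35 + 14×20 + 8×10 = 2725.

2725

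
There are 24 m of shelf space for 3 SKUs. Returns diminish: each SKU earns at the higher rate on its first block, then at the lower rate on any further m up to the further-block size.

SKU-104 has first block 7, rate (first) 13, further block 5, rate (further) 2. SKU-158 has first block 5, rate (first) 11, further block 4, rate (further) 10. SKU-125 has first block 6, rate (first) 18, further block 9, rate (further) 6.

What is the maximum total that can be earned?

Rank every tier by rate: SKU-125/T1 18 > SKU-104/T1 13 > SKU-158/T1 11 > SKU-158/T2 10 > SKU-125/T2 6 > SKU-104/T2 2.
Fill SKU-125 T1 block (6 at 18) ; 18 left.
SKU-104 T1 at 13: fill all 7 ; 11 left.
SKU-158/T1 (11): +5 ; 6 left.
SKU-158 T2 at 10: fill all 4 ; 2 left.
SKU-125 T2 at 6: only 2 left, fill 2.
Total = 18×6 + 13×7 + 11×5 + 10×4 + 6×2 = 306.

306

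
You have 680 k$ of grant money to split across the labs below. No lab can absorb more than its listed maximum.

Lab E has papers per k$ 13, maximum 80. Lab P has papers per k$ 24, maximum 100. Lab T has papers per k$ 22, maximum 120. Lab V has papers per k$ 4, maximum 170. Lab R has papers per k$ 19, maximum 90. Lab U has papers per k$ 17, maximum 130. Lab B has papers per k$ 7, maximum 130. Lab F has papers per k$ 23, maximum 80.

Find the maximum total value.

Rank by papers per k$: Lab P 24 > Lab F 23 > Lab T 22 > Lab R 19 > Lab U 17 > Lab E 13 > Lab B 7 > Lab V 4.
Lab P takes 100 to reach its cap of 100 → 580 left.
Lab F takes 80 to reach its cap of 80 → 500 left.
Lab T takes 120 to reach its cap of 120 → 380 left.
Lab R: +90 to 90 (cap) → 290 left.
Lab U takes 130 to reach its cap of 130 → 160 left.
Give Lab E 80 to hit its cap of 80 → 80 left.
Lab B has room for 130 but only 80 remain, so it gets 80.
Total = 13×80 + 24×100 + 22×120 + 19×90 + 17×130 + 7×80 + 23×80 = 12400.

12400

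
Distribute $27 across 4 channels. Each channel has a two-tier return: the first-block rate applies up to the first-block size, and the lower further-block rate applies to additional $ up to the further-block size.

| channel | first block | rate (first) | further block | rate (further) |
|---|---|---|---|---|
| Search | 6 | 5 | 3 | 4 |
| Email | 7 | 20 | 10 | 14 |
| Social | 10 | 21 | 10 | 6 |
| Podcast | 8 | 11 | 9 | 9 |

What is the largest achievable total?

490

Treat each block as its own option and order by rate: Social/first 21 > Email/first 20 > Email/second 14 > Podcast/first 11 > Podcast/second 9 > Social/second 6 > Search/first 5 > Search/second 4.
Social/first (21): +10 ; 17 left.
Email first at 20: fill all 7 ; 10 left.
Fill Email second block (10 at 14) ; 0 left.
Total = 21×10 + 20×7 + 14×10 = 490.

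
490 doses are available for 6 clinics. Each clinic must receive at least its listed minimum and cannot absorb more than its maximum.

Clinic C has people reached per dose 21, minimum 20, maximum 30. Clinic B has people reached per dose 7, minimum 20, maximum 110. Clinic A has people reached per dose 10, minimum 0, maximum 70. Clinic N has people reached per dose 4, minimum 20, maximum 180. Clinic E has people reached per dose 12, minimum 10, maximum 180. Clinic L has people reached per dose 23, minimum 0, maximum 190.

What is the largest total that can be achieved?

7880

Meeting every minimum uses 20+20+0+20+10+0 = 70 doses, leaving 420.
Rank by people reached per dose: Clinic L 23 > Clinic C 21 > Clinic E 12 > Clinic A 10 > Clinic B 7 > Clinic N 4.
Give Clinic L 190 more to hit its cap of 190 — 230 left.
Give Clinic C 10 more to hit its cap of 30 — 220 left.
Clinic E takes 170 more to reach its cap of 180 — 50 left.
Clinic A: +50 (room for 70) → 50. Pool exhausted.
Total = 21×30 + 7×20 + 10×50 + 4×20 + 12×180 + 23×190 = 7880.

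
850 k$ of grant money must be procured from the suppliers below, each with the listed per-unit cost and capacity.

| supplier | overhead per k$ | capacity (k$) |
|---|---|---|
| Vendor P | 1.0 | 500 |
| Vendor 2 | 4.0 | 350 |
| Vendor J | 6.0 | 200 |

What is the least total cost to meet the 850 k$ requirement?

Use suppliers in increasing cost order.
Vendor P (1.0): use full 500 — 350 k$ to go.
Vendor 2 (4.0): use full 350 — 0 k$ to go.
Vendor J: unused.
Cost = 500×1.0 + 350×4.0 = 1900.

1900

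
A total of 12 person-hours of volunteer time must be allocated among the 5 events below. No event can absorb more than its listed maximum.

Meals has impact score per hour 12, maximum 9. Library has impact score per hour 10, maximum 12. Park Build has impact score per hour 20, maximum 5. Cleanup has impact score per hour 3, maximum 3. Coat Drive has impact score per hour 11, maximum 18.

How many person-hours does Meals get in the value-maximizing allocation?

Rank by impact score per hour: Park Build 20 > Meals 12 > Coat Drive 11 > Library 10 > Cleanup 3.
Park Build takes 5 to reach its cap of 5 ; 7 left.
Meals: +7 (room for 9) → 7. Pool exhausted.

7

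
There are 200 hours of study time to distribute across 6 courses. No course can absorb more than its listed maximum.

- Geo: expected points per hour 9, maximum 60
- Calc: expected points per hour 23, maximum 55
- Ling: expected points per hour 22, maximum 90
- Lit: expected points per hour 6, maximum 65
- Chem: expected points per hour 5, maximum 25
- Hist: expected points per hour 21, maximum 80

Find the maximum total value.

Order the courses by expected points per hour: Calc 23 > Ling 22 > Hist 21 > Geo 9 > Lit 6 > Chem 5.
Calc: +55 to 55 (cap) → 145 left.
Give Ling 90 to hit its cap of 90 → 55 left.
Hist: +55 (room for 80) → 55. Pool exhausted.
Total = 23×55 + 22×90 + 21×55 = 4400.

4400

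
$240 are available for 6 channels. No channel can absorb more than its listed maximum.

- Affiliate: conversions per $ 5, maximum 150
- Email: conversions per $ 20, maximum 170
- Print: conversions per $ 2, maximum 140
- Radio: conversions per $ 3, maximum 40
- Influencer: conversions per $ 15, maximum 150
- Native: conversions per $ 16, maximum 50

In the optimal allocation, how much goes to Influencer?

Order the channels by conversions per $: Email 20 > Native 16 > Influencer 15 > Affiliate 5 > Radio 3 > Print 2.
Email: +170 to 170 (cap) — 70 left.
Native takes 50 to reach its cap of 50 — 20 left.
Influencer has room for 150 but only 20 remain, so it gets 20.

20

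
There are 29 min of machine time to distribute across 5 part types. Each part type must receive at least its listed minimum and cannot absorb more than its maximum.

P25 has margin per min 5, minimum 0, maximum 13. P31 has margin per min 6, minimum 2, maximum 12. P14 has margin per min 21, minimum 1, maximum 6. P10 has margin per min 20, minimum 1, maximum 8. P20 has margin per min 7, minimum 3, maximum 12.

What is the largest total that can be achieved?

Meeting every minimum uses 0+2+1+1+3 = 7 min, leaving 22.
Highest margin per min first: P14 21 > P10 20 > P20 7 > P31 6 > P25 5.
P14 takes 5 more to reach its cap of 6 → 17 left.
P10 takes 7 more to reach its cap of 8 → 10 left.
P20 takes 9 more to reach its cap of 12 → 1 left.
P31: +1 (room for 10) → 3. Pool exhausted.
Total = 6×3 + 21×6 + 20×8 + 7×12 = 388.

388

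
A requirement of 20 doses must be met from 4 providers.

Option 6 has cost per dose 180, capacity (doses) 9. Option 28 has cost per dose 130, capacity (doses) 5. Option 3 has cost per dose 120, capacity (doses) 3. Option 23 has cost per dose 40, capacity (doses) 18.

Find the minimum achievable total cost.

960

Cheapest first:
Take 18 from Option 23 at 40 — need 2 more.
Option 3 (120): take the remaining 2 — done.
Option 28, Option 6: unused.
Cost = 18×40 + 2×120 = 960.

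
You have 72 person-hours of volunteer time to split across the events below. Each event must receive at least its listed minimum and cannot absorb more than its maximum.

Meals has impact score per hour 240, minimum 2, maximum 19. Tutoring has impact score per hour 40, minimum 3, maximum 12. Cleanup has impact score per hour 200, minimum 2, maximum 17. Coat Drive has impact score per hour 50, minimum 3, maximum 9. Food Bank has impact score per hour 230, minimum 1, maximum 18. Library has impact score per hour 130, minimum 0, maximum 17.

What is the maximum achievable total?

13930

Meeting every minimum uses 2+3+2+3+1+0 = 11 person-hours, leaving 61.
Order the events by impact score per hour: Meals 240 > Food Bank 230 > Cleanup 200 > Library 130 > Coat Drive 50 > Tutoring 40.
Give Meals 17 more to hit its cap of 19 ; 44 left.
Food Bank takes 17 more to reach its cap of 18 ; 27 left.
Cleanup takes 15 more to reach its cap of 17 ; 12 left.
Library has room for 17 more but only 12 remain, so it gets 12.
Total = 240×19 + 40×3 + 200×17 + 50×3 + 230×18 + 130×12 = 13930.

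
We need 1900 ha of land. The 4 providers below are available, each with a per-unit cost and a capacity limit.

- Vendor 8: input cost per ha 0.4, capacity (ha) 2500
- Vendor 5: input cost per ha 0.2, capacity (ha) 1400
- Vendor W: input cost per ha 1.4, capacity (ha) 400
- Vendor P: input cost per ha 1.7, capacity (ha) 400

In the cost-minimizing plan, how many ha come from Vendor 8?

Use providers in increasing cost order.
Take 1400 from Vendor 5 at 0.2 ; need 500 more.
Take 500 from Vendor 8 at 0.4 to finish.
Vendor W, Vendor P: unused.

500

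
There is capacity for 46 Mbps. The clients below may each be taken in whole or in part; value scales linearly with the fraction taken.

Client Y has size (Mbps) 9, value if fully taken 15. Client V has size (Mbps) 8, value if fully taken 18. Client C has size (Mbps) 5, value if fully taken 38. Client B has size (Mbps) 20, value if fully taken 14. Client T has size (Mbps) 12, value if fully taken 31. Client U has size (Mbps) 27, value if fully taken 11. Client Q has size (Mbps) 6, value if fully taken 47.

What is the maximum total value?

Sort by value density: Client Q 47/6≈7.83, Client C 38/5≈7.6, Client T 31/12≈2.58, Client V 18/8≈2.25, Client Y 15/9≈1.67, Client B 14/20≈0.7, Client U 11/27≈0.407.
All 6 Mbps of Client Q fit (value 47) — 40 remain.
All 5 Mbps of Client C fit (value 38) — 35 remain.
All 12 Mbps of Client T fit (value 31) — 23 remain.
Client V: take in full, 8 Mbps for value 18 — 15 left.
Client Y: take in full, 9 Mbps for value 15 — 6 left.
6 Mbps left: a 6/20 share of Client B gives 14×6/20 = 4.2.
Total value = 153.2.

153.2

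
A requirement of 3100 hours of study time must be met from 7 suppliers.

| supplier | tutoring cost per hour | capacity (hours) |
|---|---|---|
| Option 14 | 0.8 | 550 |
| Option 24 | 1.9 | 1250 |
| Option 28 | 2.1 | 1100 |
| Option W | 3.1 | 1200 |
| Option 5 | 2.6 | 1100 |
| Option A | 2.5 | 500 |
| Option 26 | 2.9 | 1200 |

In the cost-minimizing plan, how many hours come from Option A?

Use suppliers in increasing cost order.
Take 550 from Option 14 at 0.8 — need 2550 more.
Option 24 (1.9): use full 1250 — 1300 hours to go.
Take 1100 from Option 28 at 2.1 — need 200 more.
Take 200 from Option A at 2.5 to finish.
Option 5, Option 26, Option W: unused.

200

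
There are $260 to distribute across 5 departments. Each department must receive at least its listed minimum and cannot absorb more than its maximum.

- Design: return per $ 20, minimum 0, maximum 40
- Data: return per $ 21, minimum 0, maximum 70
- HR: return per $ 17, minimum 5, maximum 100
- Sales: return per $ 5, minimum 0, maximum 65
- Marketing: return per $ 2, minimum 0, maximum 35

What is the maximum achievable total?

4220

Meeting every minimum uses 0+0+5+0+0 = 5 $, leaving 255.
Order the departments by return per $: Data 21 > Design 20 > HR 17 > Sales 5 > Marketing 2.
Data: +70 to 70 (cap) — 185 left.
Design: +40 to 40 (cap) — 145 left.
Give HR 95 more to hit its cap of 100 — 50 left.
Sales: +50 (room for 65) → 50. Pool exhausted.
Total = 20×40 + 21×70 + 17×100 + 5×50 = 4220.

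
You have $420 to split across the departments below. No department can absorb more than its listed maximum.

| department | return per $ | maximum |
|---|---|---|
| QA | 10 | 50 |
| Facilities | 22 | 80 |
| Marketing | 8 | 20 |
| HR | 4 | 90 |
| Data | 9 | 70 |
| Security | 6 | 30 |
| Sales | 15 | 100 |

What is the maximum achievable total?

5010

Rank by return per $: Facilities 22 > Sales 15 > QA 10 > Data 9 > Marketing 8 > Security 6 > HR 4.
Give Facilities 80 to hit its cap of 80 — 340 left.
Give Sales 100 to hit its cap of 100 — 240 left.
Give QA 50 to hit its cap of 50 — 190 left.
Give Data 70 to hit its cap of 70 — 120 left.
Give Marketing 20 to hit its cap of 20 — 100 left.
Security: +30 to 30 (cap) — 70 left.
Only 70 left; HR takes them to reach 70.
Total = 10×50 + 22×80 + 8×20 + 4×70 + 9×70 + 6×30 + 15×100 = 5010.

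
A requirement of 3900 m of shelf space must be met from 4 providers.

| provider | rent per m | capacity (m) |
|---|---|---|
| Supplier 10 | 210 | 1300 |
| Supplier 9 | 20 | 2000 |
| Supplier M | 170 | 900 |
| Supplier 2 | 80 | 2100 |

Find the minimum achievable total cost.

Fill from the cheapest provider first.
Supplier 9 (20): use full 2000 ; 1900 m to go.
Supplier 2 at 80: take 1900 of its 2100 ; requirement met.
Supplier M, Supplier 10: unused.
Cost = 2000×20 + 1900×80 = 192000.

192000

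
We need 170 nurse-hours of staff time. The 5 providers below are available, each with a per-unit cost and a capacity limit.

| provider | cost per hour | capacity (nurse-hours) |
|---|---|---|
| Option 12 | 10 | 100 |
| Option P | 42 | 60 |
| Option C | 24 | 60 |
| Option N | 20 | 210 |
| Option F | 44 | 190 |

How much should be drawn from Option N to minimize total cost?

Fill from the cheapest provider first.
Option 12 (10): use full 100 ; 70 nurse-hours to go.
Take 70 from Option N at 20 to finish.
Option C, Option P, Option F: unused.

70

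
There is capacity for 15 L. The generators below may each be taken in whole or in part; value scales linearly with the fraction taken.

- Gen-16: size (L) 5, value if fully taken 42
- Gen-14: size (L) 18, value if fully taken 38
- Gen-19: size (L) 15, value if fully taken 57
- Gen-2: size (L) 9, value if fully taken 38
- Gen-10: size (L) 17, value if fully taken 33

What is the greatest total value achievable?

83.8

Best value per unit of size first: Gen-16 42/5≈8.4, Gen-2 38/9≈4.22, Gen-19 57/15≈3.8, Gen-14 38/18≈2.11, Gen-10 33/17≈1.94.
Gen-16: take in full, 5 L for value 42 — 10 left.
Gen-2: take in full, 9 L for value 38 — 1 left.
Fill the last 1 L with part of Gen-19: 1/15 of it earns 3.8.
Total value = 83.8.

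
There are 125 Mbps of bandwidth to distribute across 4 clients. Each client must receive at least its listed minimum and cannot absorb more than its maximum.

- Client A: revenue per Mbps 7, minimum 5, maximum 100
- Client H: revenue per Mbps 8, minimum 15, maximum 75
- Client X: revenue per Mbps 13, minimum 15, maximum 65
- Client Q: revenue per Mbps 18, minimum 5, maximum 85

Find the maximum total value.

1945

Meeting every minimum uses 5+15+15+5 = 40 Mbps, leaving 85.
Highest revenue per Mbps first: Client Q 18 > Client X 13 > Client H 8 > Client A 7.
Client Q takes 80 more to reach its cap of 85 ; 5 left.
Only 5 left; Client X takes them to reach 20.
Total = 7×5 + 8×15 + 13×20 + 18×85 = 1945.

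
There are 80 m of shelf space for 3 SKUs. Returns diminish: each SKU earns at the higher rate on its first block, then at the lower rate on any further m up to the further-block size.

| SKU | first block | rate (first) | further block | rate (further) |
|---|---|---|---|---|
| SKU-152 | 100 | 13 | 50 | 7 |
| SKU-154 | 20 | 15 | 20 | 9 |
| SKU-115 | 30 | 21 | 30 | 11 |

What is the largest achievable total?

Treat each block as its own option and order by rate: SKU-115/first 21 > SKU-154/first 15 > SKU-152/first 13 > SKU-115/second 11 > SKU-154/second 9 > SKU-152/second 7.
SKU-115 first at 21: fill all 30 ; 50 left.
SKU-154/first (15): +20 ; 30 left.
30 remain; put them into SKU-152 first at 13.
Total = 21×30 + 15×20 + 13×30 = 1320.

1320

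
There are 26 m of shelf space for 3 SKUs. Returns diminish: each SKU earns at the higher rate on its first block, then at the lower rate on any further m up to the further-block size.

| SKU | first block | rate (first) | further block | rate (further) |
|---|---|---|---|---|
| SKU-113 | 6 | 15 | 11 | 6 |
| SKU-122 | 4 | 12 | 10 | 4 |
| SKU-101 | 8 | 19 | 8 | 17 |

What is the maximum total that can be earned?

426

Order all 6 blocks by rate: SKU-101/first 19 > SKU-101/second 17 > SKU-113/first 15 > SKU-122/first 12 > SKU-113/second 6 > SKU-122/second 4.
SKU-101 first at 19: fill all 8 — 18 left.
SKU-101 second at 17: fill all 8 — 10 left.
SKU-113/first (15): +6 — 4 left.
Fill SKU-122 first block (4 at 12) — 0 left.
Total = 19×8 + 17×8 + 15×6 + 12×4 = 426.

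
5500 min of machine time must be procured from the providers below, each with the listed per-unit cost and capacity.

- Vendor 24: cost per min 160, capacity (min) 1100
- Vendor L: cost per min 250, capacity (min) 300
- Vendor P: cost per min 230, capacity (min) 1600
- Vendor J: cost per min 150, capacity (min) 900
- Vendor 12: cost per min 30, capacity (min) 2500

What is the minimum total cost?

Use providers in increasing cost order.
Vendor 12 at 30: take all 2500 min — 3000 still needed.
Vendor J at 150: take all 900 min — 2100 still needed.
Vendor 24 at 160: take all 1100 min — 1000 still needed.
Vendor P at 230: take 1000 of its 1600 — requirement met.
Vendor L: unused.
Cost = 2500×30 + 900×150 + 1100×160 + 1000×230 = 616000.

616000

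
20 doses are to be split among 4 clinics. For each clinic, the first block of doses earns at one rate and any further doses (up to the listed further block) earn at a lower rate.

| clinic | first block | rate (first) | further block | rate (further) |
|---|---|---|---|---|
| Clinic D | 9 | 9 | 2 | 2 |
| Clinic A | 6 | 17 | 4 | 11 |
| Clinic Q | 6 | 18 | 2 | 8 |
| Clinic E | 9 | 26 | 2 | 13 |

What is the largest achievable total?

427

Rank every tier by rate: Clinic E/tier1 26 > Clinic Q/tier1 18 > Clinic A/tier1 17 > Clinic E/tier2 13 > Clinic A/tier2 11 > Clinic D/tier1 9 > Clinic Q/tier2 8 > Clinic D/tier2 2.
Clinic E tier1 at 26: fill all 9 → 11 left.
Fill Clinic Q tier1 block (6 at 18) → 5 left.
Clinic A tier1 at 17: only 5 left, fill 5.
Total = 26×9 + 18×6 + 17×5 = 427.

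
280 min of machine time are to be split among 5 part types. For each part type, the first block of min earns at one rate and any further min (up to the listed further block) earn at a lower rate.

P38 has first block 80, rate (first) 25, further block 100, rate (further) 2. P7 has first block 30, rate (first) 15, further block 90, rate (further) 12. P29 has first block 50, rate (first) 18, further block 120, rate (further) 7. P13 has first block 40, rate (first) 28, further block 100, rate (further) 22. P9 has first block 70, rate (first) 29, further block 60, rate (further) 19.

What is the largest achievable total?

7130

Treat each block as its own option and order by rate: P9/first 29 > P13/first 28 > P38/first 25 > P13/second 22 > P9/second 19 > P29/first 18 > P7/first 15 > P7/second 12 > P29/second 7 > P38/second 2.
P9 first at 29: fill all 70 → 210 left.
P13 first at 28: fill all 40 → 170 left.
P38 first at 25: fill all 80 → 90 left.
P13/second: +90 of 100 at 22; pool empty.
Total = 29×70 + 28×40 + 25×80 + 22×90 = 7130.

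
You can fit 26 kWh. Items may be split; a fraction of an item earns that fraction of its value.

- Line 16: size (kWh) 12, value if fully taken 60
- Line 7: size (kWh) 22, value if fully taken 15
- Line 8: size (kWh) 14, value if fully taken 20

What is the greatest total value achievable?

Sort by value density: Line 16 60/12≈5, Line 8 20/14≈1.43, Line 7 15/22≈0.682.
Line 16: take in full, 12 kWh for value 60 — 14 left.
Take all of Line 8 (14 kWh, value 20) — 0 kWh left.
Total value = 80.

80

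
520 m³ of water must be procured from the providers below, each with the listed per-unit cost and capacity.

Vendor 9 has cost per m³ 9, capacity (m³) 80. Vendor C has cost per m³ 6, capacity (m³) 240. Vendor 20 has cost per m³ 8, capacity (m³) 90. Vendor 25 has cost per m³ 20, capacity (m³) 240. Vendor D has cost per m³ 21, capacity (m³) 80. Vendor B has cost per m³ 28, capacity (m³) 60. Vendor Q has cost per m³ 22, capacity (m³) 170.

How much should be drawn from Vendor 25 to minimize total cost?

Use providers in increasing cost order.
Vendor C (6): use full 240 ; 280 m³ to go.
Vendor 20 (8): use full 90 ; 190 m³ to go.
Vendor 9 at 9: take all 80 m³ ; 110 still needed.
Take 110 from Vendor 25 at 20 to finish.
Vendor D, Vendor Q, Vendor B: unused.

110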